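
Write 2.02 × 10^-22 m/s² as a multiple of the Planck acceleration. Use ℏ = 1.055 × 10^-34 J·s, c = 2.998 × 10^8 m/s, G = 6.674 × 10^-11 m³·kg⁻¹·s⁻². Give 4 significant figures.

3.633 × 10^-74

Planck acceleration: a_P = √(c⁷/(ℏG)) = 5.560 × 10^51 m/s².
2.02 × 10^-22 / 5.560 × 10^51 = 3.633 × 10^-74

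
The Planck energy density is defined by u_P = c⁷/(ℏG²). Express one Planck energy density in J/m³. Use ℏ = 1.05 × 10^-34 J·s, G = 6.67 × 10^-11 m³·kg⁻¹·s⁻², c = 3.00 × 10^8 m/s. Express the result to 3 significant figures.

u_P = c⁷/(ℏG²)
  = 2.19 × 10^59 / 4.67 × 10^-55
  = 4.68 × 10^113 J/m³

4.68 × 10^113 J/m³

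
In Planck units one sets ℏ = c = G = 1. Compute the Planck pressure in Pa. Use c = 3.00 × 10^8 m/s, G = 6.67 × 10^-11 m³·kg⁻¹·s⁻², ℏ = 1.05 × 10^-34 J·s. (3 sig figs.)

4.68 × 10^113 Pa

p_P = c⁷/(ℏG²)
  = 2.19 × 10^59 / 4.67 × 10^-55
  = 4.68 × 10^113 Pa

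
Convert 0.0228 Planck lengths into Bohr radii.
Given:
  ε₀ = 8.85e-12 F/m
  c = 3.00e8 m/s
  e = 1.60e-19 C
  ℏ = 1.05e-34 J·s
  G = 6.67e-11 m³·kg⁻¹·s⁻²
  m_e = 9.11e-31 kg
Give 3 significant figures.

6.98e-27

Planck length: ℓ_P = √(ℏG/c³) = 1.61e-35 m
Bohr radius: a₀ = 4πε₀ℏ²/(m_e e²) = 5.26e-11 m
0.0228 × 1.61e-35 / 5.26e-11 = 6.98e-27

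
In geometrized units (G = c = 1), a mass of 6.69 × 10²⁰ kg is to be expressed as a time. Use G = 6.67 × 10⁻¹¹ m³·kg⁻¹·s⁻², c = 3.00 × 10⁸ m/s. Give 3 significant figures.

Mass → time via G/c³.
6.69 × 10²⁰ kg × (G/c³) = 1.65 × 10⁻¹⁵ s

1.65 × 10⁻¹⁵ s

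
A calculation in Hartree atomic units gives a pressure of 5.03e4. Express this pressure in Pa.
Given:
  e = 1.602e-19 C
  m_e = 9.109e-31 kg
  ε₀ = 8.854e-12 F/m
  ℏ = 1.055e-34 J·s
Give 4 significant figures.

1.473e18 Pa

One atomic unit of pressure: P_au = E_h/a₀³ = m_e⁴e¹⁰/((4πε₀)⁵ℏ⁸) = 2.929e13 Pa.
5.03e4 × 2.929e13 Pa = 1.473e18 Pa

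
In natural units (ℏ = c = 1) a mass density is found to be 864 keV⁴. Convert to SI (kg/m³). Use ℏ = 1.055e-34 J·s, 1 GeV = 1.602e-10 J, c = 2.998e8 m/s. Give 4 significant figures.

Mass density is [E]/(c²[L]³) = [E]⁴/(ℏ³c⁵).
1 GeV⁴ → 1/(ℏ³c⁵) × (1 GeV in J)⁴ = 2.316e20 kg/m³.
Convert the energy scale: 864 keV⁴ = 8.64e-22 GeV⁴.
Result: 8.64e-22 × 2.316e20 = 0.2001 kg/m³.

0.2001 kg/m³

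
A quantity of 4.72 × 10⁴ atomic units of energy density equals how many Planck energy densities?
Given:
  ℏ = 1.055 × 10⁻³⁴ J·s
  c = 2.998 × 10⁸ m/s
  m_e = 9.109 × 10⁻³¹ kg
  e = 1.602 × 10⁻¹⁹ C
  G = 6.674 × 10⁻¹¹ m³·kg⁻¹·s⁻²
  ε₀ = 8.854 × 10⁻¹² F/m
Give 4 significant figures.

atomic unit of energy density: u_au = E_h/a₀³ = m_e⁴e¹⁰/((4πε₀)⁵ℏ⁸) = 2.929 × 10¹³ J/m³
Planck energy density: u_P = c⁷/(ℏG²) = 4.632 × 10¹¹³ J/m³
4.72 × 10⁴ × 2.929 × 10¹³ / 4.632 × 10¹¹³ = 2.985 × 10⁻⁹⁶

2.985 × 10⁻⁹⁶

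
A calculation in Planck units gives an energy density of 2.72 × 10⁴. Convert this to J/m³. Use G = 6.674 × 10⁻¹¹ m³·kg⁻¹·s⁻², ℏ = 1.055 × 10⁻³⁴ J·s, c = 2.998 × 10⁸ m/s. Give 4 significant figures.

1.260 × 10¹¹⁸ J/m³

One Planck energy density: u_P = c⁷/(ℏG²) = 4.632 × 10¹¹³ J/m³.
2.72 × 10⁴ × 4.632 × 10¹¹³ J/m³ = 1.260 × 10¹¹⁸ J/m³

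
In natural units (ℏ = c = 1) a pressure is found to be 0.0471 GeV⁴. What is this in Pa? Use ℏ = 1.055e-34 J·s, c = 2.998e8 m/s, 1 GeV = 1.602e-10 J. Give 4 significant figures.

9.804e35 Pa

Pressure is [E]/[L]³ = [E]⁴/(ℏc)³.
1 GeV⁴ → 1/(ℏc)³ × (1 GeV in J)⁴ = 2.082e37 Pa.
Result: 0.0471 × 2.082e37 = 9.804e35 Pa.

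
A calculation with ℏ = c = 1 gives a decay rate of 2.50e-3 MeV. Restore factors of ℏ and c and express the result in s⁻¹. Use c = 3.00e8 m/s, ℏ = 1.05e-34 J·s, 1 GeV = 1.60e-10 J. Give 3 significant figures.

3.81e18 s⁻¹

A rate is [E]/ℏ; divide by ℏ.
1 GeV → 1/ℏ × (1 GeV in J) = 1.52e24 s⁻¹.
Convert the energy scale: 2.50e-3 MeV = 2.50e-6 GeV.
Result: 2.50e-6 × 1.52e24 = 3.81e18 s⁻¹.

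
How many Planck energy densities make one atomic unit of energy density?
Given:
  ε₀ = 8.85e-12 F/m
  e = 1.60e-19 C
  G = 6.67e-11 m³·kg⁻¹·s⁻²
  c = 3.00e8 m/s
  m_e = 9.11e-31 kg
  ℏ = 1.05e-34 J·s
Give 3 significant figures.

6.44e-101

atomic unit of energy density: u_au = E_h/a₀³ = m_e⁴e¹⁰/((4πε₀)⁵ℏ⁸) = 3.01e13 J/m³
Planck energy density: u_P = c⁷/(ℏG²) = 4.68e113 J/m³
ratio = 3.01e13 / 4.68e113 = 6.44e-101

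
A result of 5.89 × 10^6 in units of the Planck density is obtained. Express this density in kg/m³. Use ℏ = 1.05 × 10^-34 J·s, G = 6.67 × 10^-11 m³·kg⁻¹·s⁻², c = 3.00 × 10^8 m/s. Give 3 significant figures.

3.06 × 10^103 kg/m³

One Planck density: ρ_P = c⁵/(ℏG²) = 5.20 × 10^96 kg/m³.
5.89 × 10^6 × 5.20 × 10^96 kg/m³ = 3.06 × 10^103 kg/m³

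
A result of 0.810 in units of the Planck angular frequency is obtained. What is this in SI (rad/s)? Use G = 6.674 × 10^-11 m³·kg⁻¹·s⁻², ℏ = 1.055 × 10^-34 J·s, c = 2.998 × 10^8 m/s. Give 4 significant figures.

One Planck angular frequency: ω_P = √(c⁵/(ℏG)) = 1.855 × 10^43 rad/s.
0.810 × 1.855 × 10^43 rad/s = 1.502 × 10^43 rad/s

1.502 × 10^43 rad/s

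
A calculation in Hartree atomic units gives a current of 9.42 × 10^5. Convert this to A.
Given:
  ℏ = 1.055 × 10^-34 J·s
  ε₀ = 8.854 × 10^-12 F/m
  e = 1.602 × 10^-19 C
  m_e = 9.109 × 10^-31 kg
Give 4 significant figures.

One atomic unit of electric current: I_au = e E_h/ℏ = m_e e⁵/((4πε₀)²ℏ³) = 6.612 × 10^-3 A.
9.42 × 10^5 × 6.612 × 10^-3 A = 6.228 × 10^3 A

6.228 × 10^3 A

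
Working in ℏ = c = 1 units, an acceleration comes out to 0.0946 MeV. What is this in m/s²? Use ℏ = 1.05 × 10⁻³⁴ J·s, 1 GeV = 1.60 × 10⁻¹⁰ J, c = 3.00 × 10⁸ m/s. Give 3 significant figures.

4.32 × 10²⁸ m/s²

Acceleration is [L]/[T]² = c·[E]/ℏ.
1 GeV → c/ℏ × (1 GeV in J) = 4.57 × 10³² m/s².
Convert the energy scale: 0.0946 MeV = 9.46 × 10⁻⁵ GeV.
Result: 9.46 × 10⁻⁵ × 4.57 × 10³² = 4.32 × 10²⁸ m/s².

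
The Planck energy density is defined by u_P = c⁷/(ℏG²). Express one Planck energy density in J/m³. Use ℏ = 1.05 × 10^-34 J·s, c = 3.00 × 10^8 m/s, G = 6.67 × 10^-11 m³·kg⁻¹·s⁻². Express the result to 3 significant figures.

u_P = c⁷/(ℏG²)
  = 2.19 × 10^59 / 4.67 × 10^-55
  = 4.68 × 10^113 J/m³

4.68 × 10^113 J/m³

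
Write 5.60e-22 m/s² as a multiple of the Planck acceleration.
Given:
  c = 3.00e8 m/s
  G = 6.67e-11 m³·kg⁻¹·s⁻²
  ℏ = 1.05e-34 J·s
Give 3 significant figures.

1.00e-73

Planck acceleration: a_P = √(c⁷/(ℏG)) = 5.59e51 m/s².
5.60e-22 / 5.59e51 = 1.00e-73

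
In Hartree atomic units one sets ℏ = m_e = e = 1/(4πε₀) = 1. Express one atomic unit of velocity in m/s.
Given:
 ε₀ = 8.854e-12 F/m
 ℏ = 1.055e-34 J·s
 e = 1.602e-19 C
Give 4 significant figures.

v_au = e²/(4πε₀ℏ)
  = 2.566e-38 / 1.174e-44
  = 2.186e6 m/s

2.186e6 m/s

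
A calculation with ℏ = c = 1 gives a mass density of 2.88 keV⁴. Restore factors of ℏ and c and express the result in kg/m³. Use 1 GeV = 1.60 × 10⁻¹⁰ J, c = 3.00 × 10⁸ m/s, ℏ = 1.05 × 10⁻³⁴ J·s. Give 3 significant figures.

Mass density is [E]/(c²[L]³) = [E]⁴/(ℏ³c⁵).
1 GeV⁴ → 1/(ℏ³c⁵) × (1 GeV in J)⁴ = 2.33 × 10²⁰ kg/m³.
Convert the energy scale: 2.88 keV⁴ = 2.88 × 10⁻²⁴ GeV⁴.
Result: 2.88 × 10⁻²⁴ × 2.33 × 10²⁰ = 6.71 × 10⁻⁴ kg/m³.

6.71 × 10⁻⁴ kg/m³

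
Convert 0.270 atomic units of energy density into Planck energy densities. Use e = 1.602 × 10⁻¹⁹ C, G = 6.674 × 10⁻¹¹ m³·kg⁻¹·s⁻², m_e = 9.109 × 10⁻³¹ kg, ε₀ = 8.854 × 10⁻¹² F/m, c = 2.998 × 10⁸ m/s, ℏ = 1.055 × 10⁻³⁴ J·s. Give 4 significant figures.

atomic unit of energy density: u_au = E_h/a₀³ = m_e⁴e¹⁰/((4πε₀)⁵ℏ⁸) = 2.929 × 10¹³ J/m³
Planck energy density: u_P = c⁷/(ℏG²) = 4.632 × 10¹¹³ J/m³
0.270 × 2.929 × 10¹³ / 4.632 × 10¹¹³ = 1.707 × 10⁻¹⁰¹

1.707 × 10⁻¹⁰¹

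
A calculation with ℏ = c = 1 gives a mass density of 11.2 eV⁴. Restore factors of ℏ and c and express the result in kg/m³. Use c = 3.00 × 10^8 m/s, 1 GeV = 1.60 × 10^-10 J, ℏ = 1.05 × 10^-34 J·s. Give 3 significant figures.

Mass density is [E]/(c²[L]³) = [E]⁴/(ℏ³c⁵).
1 GeV⁴ → 1/(ℏ³c⁵) × (1 GeV in J)⁴ = 2.33 × 10^20 kg/m³.
Convert the energy scale: 11.2 eV⁴ = 1.12 × 10^-35 GeV⁴.
Result: 1.12 × 10^-35 × 2.33 × 10^20 = 2.61 × 10^-15 kg/m³.

2.61 × 10^-15 kg/m³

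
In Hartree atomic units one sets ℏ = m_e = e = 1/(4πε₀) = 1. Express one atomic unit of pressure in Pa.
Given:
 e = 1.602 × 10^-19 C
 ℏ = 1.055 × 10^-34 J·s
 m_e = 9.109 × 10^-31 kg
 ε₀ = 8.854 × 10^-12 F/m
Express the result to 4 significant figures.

2.929 × 10^13 Pa

P_au = E_h/a₀³ = m_e⁴e¹⁰/((4πε₀)⁵ℏ⁸)
E_h = 4.354 × 10^-18 J
a₀ = 5.297 × 10^-11 m
E_h/a₀³ = 2.929 × 10^13 Pa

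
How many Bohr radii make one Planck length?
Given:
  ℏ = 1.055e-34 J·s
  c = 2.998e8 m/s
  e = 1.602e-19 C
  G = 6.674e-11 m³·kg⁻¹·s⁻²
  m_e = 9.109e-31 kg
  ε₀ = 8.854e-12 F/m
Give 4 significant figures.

Planck length: ℓ_P = √(ℏG/c³) = 1.616e-35 m
Bohr radius: a₀ = 4πε₀ℏ²/(m_e e²) = 5.297e-11 m
ratio = 1.616e-35 / 5.297e-11 = 3.051e-25

3.051e-25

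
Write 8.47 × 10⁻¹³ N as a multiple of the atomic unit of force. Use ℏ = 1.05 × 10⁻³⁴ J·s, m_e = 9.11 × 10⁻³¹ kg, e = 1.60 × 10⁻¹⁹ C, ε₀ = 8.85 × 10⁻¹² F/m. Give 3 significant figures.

atomic unit of force: F_au = E_h/a₀ = m_e²e⁶/((4πε₀)³ℏ⁴) = 8.33 × 10⁻⁸ N.
8.47 × 10⁻¹³ / 8.33 × 10⁻⁸ = 1.02 × 10⁻⁵

1.02 × 10⁻⁵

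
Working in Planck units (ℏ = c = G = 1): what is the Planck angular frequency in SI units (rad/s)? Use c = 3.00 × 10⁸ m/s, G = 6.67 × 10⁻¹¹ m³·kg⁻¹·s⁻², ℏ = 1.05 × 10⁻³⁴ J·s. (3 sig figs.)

1.86 × 10⁴³ rad/s

The unique combination of the constants set to 1 with dimensions of angular frequency is ω_P = √(c⁵/(ℏG)).
  = √(3.47 × 10⁸⁶)
  = 1.86 × 10⁴³ rad/s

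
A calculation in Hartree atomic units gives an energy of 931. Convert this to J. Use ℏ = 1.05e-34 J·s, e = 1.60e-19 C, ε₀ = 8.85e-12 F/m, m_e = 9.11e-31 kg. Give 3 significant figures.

One hartree: E_h = m_e e⁴/(4πε₀ℏ)² = 4.38e-18 J.
931 × 4.38e-18 J = 4.08e-15 J

4.08e-15 J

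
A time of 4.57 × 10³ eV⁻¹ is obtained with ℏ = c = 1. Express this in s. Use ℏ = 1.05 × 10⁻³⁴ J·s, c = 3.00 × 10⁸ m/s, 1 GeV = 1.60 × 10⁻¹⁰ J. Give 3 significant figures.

A time is [E]⁻¹ in ℏ=c=1; restore one factor of ℏ.
1 GeV⁻¹ → ℏ × (1 GeV in J)⁻¹ = 6.56 × 10⁻²⁵ s.
Convert the energy scale: 4.57 × 10³ eV⁻¹ = 4.57 × 10¹² GeV⁻¹.
Result: 4.57 × 10¹² × 6.56 × 10⁻²⁵ = 3.00 × 10⁻¹² s.

3.00 × 10⁻¹² s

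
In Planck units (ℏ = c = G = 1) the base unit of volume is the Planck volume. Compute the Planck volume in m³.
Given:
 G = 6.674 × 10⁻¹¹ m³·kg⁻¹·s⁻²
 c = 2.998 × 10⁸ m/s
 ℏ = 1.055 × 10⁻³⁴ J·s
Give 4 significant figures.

V_P = (ℏG/c³)^(3/2)
  = √(1.784 × 10⁻²⁰⁹)
  = 4.224 × 10⁻¹⁰⁵ m³

4.224 × 10⁻¹⁰⁵ m³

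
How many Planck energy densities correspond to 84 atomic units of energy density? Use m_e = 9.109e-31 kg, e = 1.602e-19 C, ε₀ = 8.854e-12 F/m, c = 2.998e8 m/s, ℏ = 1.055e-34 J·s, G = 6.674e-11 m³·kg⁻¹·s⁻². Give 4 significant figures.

5.312e-99

atomic unit of energy density: u_au = E_h/a₀³ = m_e⁴e¹⁰/((4πε₀)⁵ℏ⁸) = 2.929e13 J/m³
Planck energy density: u_P = c⁷/(ℏG²) = 4.632e113 J/m³
84 × 2.929e13 / 4.632e113 = 5.312e-99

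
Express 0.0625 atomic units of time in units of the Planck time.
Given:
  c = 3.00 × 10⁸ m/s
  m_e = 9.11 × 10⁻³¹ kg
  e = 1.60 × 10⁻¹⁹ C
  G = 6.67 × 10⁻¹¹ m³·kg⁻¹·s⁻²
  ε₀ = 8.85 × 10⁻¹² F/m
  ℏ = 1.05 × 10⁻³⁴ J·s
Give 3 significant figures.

atomic unit of time: τ_au = (4πε₀)²ℏ³/(m_e e⁴) = 2.40 × 10⁻¹⁷ s
Planck time: t_P = √(ℏG/c⁵) = 5.37 × 10⁻⁴⁴ s
0.0625 × 2.40 × 10⁻¹⁷ / 5.37 × 10⁻⁴⁴ = 2.79 × 10²⁵

2.79 × 10²⁵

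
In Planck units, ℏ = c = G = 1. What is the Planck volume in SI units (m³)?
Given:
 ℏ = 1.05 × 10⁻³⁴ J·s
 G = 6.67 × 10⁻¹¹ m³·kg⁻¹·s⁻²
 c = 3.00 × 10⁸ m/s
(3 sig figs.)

4.18 × 10⁻¹⁰⁵ m³

The unique combination of the constants set to 1 with dimensions of volume is V_P = (ℏG/c³)^(3/2).
  = √(1.75 × 10⁻²⁰⁹)
  = 4.18 × 10⁻¹⁰⁵ m³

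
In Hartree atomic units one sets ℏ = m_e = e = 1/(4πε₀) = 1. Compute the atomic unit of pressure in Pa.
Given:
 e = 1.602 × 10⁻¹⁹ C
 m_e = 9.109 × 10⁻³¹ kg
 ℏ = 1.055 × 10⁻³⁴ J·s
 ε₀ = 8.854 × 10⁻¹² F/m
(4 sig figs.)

2.929 × 10¹³ Pa

P_au = E_h/a₀³ = m_e⁴e¹⁰/((4πε₀)⁵ℏ⁸)
E_h = 4.354 × 10⁻¹⁸ J
a₀ = 5.297 × 10⁻¹¹ m
E_h/a₀³ = 2.929 × 10¹³ Pa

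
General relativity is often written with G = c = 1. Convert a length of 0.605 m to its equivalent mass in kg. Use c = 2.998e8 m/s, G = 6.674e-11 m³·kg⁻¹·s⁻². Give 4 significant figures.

8.148e26 kg

Length → mass via c²/G.
0.605 m × (c²/G) = 8.148e26 kg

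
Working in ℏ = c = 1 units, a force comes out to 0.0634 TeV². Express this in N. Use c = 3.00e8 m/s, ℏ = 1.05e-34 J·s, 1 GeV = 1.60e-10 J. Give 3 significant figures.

Force is [E]/[L] = [E]²/(ℏc); restore (ℏc)⁻¹.
1 GeV² → 1/(ℏc) × (1 GeV in J)² = 8.13e5 N.
Convert the energy scale: 0.0634 TeV² = 6.34e4 GeV².
Result: 6.34e4 × 8.13e5 = 5.15e10 N.

5.15e10 N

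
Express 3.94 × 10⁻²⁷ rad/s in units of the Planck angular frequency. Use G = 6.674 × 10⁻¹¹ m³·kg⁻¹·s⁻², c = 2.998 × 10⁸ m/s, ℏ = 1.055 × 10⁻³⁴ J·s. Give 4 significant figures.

Planck angular frequency: ω_P = √(c⁵/(ℏG)) = 1.855 × 10⁴³ rad/s.
3.94 × 10⁻²⁷ / 1.855 × 10⁴³ = 2.124 × 10⁻⁷⁰

2.124 × 10⁻⁷⁰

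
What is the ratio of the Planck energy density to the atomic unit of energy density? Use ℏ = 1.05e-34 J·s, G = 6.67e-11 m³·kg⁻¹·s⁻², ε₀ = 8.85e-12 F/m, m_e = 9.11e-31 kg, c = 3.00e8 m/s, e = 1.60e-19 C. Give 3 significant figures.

Planck energy density: u_P = c⁷/(ℏG²) = 4.68e113 J/m³
atomic unit of energy density: u_au = E_h/a₀³ = m_e⁴e¹⁰/((4πε₀)⁵ℏ⁸) = 3.01e13 J/m³
ratio = 4.68e113 / 3.01e13 = 1.55e100

1.55e100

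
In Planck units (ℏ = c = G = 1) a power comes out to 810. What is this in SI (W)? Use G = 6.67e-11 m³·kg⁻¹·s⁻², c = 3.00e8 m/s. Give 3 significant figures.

One Planck power: P_P = c⁵/G = 3.64e52 W.
810 × 3.64e52 W = 2.95e55 W

2.95e55 W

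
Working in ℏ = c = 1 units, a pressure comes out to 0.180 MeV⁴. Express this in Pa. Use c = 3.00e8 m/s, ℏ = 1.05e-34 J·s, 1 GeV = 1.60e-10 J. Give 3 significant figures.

Pressure is [E]/[L]³ = [E]⁴/(ℏc)³.
1 GeV⁴ → 1/(ℏc)³ × (1 GeV in J)⁴ = 2.10e37 Pa.
Convert the energy scale: 0.180 MeV⁴ = 1.80e-13 GeV⁴.
Result: 1.80e-13 × 2.10e37 = 3.77e24 Pa.

3.77e24 Pa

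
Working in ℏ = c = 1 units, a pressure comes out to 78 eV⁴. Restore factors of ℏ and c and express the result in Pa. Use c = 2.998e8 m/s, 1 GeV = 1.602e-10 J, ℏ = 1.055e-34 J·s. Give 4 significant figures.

1.624e3 Pa

Pressure is [E]/[L]³ = [E]⁴/(ℏc)³.
1 GeV⁴ → 1/(ℏc)³ × (1 GeV in J)⁴ = 2.082e37 Pa.
Convert the energy scale: 78 eV⁴ = 7.80e-35 GeV⁴.
Result: 7.80e-35 × 2.082e37 = 1.624e3 Pa.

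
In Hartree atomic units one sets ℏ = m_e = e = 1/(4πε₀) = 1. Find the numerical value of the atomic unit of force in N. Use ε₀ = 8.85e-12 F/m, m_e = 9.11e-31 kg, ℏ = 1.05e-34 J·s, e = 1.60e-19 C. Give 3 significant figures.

F_au = E_h/a₀ = m_e²e⁶/((4πε₀)³ℏ⁴)
E_h = 4.38e-18 J
a₀ = 5.26e-11 m
E_h/a₀ = 8.33e-8 N

8.33e-8 N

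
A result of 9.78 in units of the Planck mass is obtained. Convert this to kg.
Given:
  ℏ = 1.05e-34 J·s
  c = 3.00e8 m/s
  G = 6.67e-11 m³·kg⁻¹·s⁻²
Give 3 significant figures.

2.13e-7 kg

One Planck mass: m_P = √(ℏc/G) = 2.17e-8 kg.
9.78 × 2.17e-8 kg = 2.13e-7 kg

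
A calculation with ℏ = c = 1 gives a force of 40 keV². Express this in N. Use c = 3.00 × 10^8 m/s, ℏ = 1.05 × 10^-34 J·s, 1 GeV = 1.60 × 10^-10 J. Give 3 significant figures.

3.25 × 10^-5 N

Force is [E]/[L] = [E]²/(ℏc); restore (ℏc)⁻¹.
1 GeV² → 1/(ℏc) × (1 GeV in J)² = 8.13 × 10^5 N.
Convert the energy scale: 40 keV² = 4.00 × 10^-11 GeV².
Result: 4.00 × 10^-11 × 8.13 × 10^5 = 3.25 × 10^-5 N.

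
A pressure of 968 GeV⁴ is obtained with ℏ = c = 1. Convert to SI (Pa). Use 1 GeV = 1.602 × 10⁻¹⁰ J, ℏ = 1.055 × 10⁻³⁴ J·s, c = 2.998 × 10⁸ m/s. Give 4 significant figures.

Pressure is [E]/[L]³ = [E]⁴/(ℏc)³.
1 GeV⁴ → 1/(ℏc)³ × (1 GeV in J)⁴ = 2.082 × 10³⁷ Pa.
Result: 968 × 2.082 × 10³⁷ = 2.015 × 10⁴⁰ Pa.

2.015 × 10⁴⁰ Pa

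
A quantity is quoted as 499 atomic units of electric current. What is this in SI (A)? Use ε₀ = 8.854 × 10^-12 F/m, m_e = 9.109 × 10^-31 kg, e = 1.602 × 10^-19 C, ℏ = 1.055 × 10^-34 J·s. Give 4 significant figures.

One atomic unit of electric current: I_au = e E_h/ℏ = m_e e⁵/((4πε₀)²ℏ³) = 6.612 × 10^-3 A.
499 × 6.612 × 10^-3 A = 3.299 A

3.299 A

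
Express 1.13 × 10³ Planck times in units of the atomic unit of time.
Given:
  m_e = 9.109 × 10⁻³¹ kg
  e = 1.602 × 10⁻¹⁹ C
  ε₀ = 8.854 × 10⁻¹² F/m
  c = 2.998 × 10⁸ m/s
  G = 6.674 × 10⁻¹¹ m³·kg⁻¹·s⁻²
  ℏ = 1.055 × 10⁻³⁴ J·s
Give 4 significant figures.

2.515 × 10⁻²⁴

Planck time: t_P = √(ℏG/c⁵) = 5.392 × 10⁻⁴⁴ s
atomic unit of time: τ_au = (4πε₀)²ℏ³/(m_e e⁴) = 2.423 × 10⁻¹⁷ s
1.13 × 10³ × 5.392 × 10⁻⁴⁴ / 2.423 × 10⁻¹⁷ = 2.515 × 10⁻²⁴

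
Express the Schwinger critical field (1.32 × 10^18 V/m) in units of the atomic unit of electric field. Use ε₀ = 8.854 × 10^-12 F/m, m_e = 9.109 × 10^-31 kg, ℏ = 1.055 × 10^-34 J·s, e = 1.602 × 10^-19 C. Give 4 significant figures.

2.573 × 10^6

atomic unit of electric field: E_au = E_h/(e a₀) = m_e²e⁵/((4πε₀)³ℏ⁴) = 5.131 × 10^11 V/m.
1.32 × 10^18 / 5.131 × 10^11 = 2.573 × 10^6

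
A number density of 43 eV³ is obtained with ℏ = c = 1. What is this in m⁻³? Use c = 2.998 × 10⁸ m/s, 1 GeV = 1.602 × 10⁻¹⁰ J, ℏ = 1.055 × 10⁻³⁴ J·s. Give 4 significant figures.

Number density is [L]⁻³ = [E]³/(ℏc)³.
1 GeV³ → 1/(ℏc)³ × (1 GeV in J)³ = 1.299 × 10⁴⁷ m⁻³.
Convert the energy scale: 43 eV³ = 4.30 × 10⁻²⁶ GeV³.
Result: 4.30 × 10⁻²⁶ × 1.299 × 10⁴⁷ = 5.587 × 10²¹ m⁻³.

5.587 × 10²¹ m⁻³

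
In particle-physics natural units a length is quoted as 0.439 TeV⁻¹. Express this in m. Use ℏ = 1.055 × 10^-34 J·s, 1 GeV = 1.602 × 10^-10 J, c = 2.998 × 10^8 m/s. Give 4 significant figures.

8.667 × 10^-20 m

A length is [E]⁻¹ in ℏ=c=1; restore one factor of ℏc.
1 GeV⁻¹ → ℏc × (1 GeV in J)⁻¹ = 1.974 × 10^-16 m.
Convert the energy scale: 0.439 TeV⁻¹ = 4.39 × 10^-4 GeV⁻¹.
Result: 4.39 × 10^-4 × 1.974 × 10^-16 = 8.667 × 10^-20 m.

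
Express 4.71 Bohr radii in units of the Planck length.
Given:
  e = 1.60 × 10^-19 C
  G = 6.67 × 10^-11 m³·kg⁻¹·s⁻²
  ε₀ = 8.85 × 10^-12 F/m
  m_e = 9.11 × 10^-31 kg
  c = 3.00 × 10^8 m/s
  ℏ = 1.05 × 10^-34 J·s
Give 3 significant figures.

1.54 × 10^25

Bohr radius: a₀ = 4πε₀ℏ²/(m_e e²) = 5.26 × 10^-11 m
Planck length: ℓ_P = √(ℏG/c³) = 1.61 × 10^-35 m
4.71 × 5.26 × 10^-11 / 1.61 × 10^-35 = 1.54 × 10^25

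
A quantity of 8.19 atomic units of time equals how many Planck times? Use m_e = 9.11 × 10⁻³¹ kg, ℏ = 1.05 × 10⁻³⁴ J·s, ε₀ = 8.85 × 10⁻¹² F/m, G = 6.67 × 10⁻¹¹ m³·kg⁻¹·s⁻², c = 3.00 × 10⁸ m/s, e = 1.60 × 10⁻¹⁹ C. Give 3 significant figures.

atomic unit of time: τ_au = (4πε₀)²ℏ³/(m_e e⁴) = 2.40 × 10⁻¹⁷ s
Planck time: t_P = √(ℏG/c⁵) = 5.37 × 10⁻⁴⁴ s
8.19 × 2.40 × 10⁻¹⁷ / 5.37 × 10⁻⁴⁴ = 3.66 × 10²⁷

3.66 × 10²⁷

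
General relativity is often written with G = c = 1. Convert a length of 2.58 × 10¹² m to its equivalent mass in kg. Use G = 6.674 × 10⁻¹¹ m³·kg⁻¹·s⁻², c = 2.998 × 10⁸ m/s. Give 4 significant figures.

Length → mass via c²/G.
2.58 × 10¹² m × (c²/G) = 3.475 × 10³⁹ kg

3.475 × 10³⁹ kg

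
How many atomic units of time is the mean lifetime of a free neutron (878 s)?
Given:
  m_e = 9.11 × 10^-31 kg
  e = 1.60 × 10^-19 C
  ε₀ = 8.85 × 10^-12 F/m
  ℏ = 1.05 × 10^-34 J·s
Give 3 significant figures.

3.66 × 10^19

atomic unit of time: τ_au = (4πε₀)²ℏ³/(m_e e⁴) = 2.40 × 10^-17 s.
878 / 2.40 × 10^-17 = 3.66 × 10^19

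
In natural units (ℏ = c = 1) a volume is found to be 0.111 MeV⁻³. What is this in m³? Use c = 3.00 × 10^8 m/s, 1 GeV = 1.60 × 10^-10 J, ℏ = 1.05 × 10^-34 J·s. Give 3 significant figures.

Volume is [L]³ = [E]⁻³·(ℏc)³.
1 GeV⁻³ → (ℏc)³ × (1 GeV in J)⁻³ = 7.63 × 10^-48 m³.
Convert the energy scale: 0.111 MeV⁻³ = 1.11 × 10^8 GeV⁻³.
Result: 1.11 × 10^8 × 7.63 × 10^-48 = 8.47 × 10^-40 m³.

8.47 × 10^-40 m³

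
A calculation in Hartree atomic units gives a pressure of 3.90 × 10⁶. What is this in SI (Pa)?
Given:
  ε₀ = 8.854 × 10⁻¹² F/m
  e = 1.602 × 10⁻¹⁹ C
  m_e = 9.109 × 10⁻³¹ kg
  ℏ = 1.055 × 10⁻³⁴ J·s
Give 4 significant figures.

1.142 × 10²⁰ Pa

One atomic unit of pressure: P_au = E_h/a₀³ = m_e⁴e¹⁰/((4πε₀)⁵ℏ⁸) = 2.929 × 10¹³ Pa.
3.90 × 10⁶ × 2.929 × 10¹³ Pa = 1.142 × 10²⁰ Pa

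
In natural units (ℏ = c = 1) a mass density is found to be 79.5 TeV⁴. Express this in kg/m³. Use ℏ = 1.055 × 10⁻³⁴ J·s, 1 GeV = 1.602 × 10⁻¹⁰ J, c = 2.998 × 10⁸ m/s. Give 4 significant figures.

1.841 × 10³⁴ kg/m³

Mass density is [E]/(c²[L]³) = [E]⁴/(ℏ³c⁵).
1 GeV⁴ → 1/(ℏ³c⁵) × (1 GeV in J)⁴ = 2.316 × 10²⁰ kg/m³.
Convert the energy scale: 79.5 TeV⁴ = 7.95 × 10¹³ GeV⁴.
Result: 7.95 × 10¹³ × 2.316 × 10²⁰ = 1.841 × 10³⁴ kg/m³.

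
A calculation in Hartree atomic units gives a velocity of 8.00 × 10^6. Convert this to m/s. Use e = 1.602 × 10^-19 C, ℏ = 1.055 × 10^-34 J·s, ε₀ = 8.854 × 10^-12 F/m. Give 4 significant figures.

One atomic unit of velocity: v_au = e²/(4πε₀ℏ) = 2.186 × 10^6 m/s.
8.00 × 10^6 × 2.186 × 10^6 m/s = 1.749 × 10^13 m/s

1.749 × 10^13 m/s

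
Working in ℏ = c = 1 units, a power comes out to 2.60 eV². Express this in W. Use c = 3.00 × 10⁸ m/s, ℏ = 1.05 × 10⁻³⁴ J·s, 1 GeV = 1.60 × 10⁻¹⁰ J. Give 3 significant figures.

Power is [E]/[T] = [E]²/ℏ.
1 GeV² → 1/ℏ × (1 GeV in J)² = 2.44 × 10¹⁴ W.
Convert the energy scale: 2.60 eV² = 2.60 × 10⁻¹⁸ GeV².
Result: 2.60 × 10⁻¹⁸ × 2.44 × 10¹⁴ = 6.34 × 10⁻⁴ W.

6.34 × 10⁻⁴ W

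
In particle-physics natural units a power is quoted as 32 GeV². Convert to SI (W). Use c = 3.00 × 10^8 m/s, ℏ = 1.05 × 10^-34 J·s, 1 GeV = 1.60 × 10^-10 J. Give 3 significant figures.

7.80 × 10^15 W

Power is [E]/[T] = [E]²/ℏ.
1 GeV² → 1/ℏ × (1 GeV in J)² = 2.44 × 10^14 W.
Result: 32 × 2.44 × 10^14 = 7.80 × 10^15 W.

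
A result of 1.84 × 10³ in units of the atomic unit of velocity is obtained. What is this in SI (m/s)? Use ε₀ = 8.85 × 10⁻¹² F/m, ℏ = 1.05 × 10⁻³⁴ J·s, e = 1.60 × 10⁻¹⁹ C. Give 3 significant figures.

One atomic unit of velocity: v_au = e²/(4πε₀ℏ) = 2.19 × 10⁶ m/s.
1.84 × 10³ × 2.19 × 10⁶ m/s = 4.03 × 10⁹ m/s

4.03 × 10⁹ m/s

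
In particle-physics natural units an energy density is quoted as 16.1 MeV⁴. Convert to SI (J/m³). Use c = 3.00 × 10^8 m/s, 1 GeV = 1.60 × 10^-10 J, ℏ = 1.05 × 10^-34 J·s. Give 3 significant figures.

[E]/[L]³ = [E]⁴/(ℏc)³; restore (ℏc)⁻³.
1 GeV⁴ → 1/(ℏc)³ × (1 GeV in J)⁴ = 2.10 × 10^37 J/m³.
Convert the energy scale: 16.1 MeV⁴ = 1.61 × 10^-11 GeV⁴.
Result: 1.61 × 10^-11 × 2.10 × 10^37 = 3.38 × 10^26 J/m³.

3.38 × 10^26 J/m³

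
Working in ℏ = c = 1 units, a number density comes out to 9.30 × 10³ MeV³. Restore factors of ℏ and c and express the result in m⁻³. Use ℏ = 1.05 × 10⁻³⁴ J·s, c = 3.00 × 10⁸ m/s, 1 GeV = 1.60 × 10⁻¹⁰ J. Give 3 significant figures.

1.22 × 10⁴² m⁻³

Number density is [L]⁻³ = [E]³/(ℏc)³.
1 GeV³ → 1/(ℏc)³ × (1 GeV in J)³ = 1.31 × 10⁴⁷ m⁻³.
Convert the energy scale: 9.30 × 10³ MeV³ = 9.30 × 10⁻⁶ GeV³.
Result: 9.30 × 10⁻⁶ × 1.31 × 10⁴⁷ = 1.22 × 10⁴² m⁻³.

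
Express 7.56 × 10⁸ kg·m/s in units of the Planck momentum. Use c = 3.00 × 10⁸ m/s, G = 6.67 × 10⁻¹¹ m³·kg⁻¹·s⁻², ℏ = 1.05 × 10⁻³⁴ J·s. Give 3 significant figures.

1.16 × 10⁸

Planck momentum: p_P = √(ℏc³/G) = 6.52 kg·m/s.
7.56 × 10⁸ / 6.52 = 1.16 × 10⁸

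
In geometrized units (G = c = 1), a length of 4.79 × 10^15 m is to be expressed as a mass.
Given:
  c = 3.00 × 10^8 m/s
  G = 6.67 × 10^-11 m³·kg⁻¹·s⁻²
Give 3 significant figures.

Length → mass via c²/G.
4.79 × 10^15 m × (c²/G) = 6.46 × 10^42 kg

6.46 × 10^42 kg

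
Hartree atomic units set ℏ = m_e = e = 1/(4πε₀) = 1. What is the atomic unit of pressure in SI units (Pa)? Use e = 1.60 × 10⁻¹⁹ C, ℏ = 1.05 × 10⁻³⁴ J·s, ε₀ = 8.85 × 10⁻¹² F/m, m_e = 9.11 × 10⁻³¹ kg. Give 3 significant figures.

3.01 × 10¹³ Pa

The unique combination of the constants set to 1 with dimensions of pressure is P_au = E_h/a₀³ = m_e⁴e¹⁰/((4πε₀)⁵ℏ⁸).
E_h = 4.38 × 10⁻¹⁸ J
a₀ = 5.26 × 10⁻¹¹ m
E_h/a₀³ = 3.01 × 10¹³ Pa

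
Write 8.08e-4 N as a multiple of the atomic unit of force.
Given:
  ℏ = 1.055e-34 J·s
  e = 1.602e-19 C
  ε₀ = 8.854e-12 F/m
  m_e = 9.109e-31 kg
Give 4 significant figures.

atomic unit of force: F_au = E_h/a₀ = m_e²e⁶/((4πε₀)³ℏ⁴) = 8.220e-8 N.
8.08e-4 / 8.220e-8 = 9.830e3

9.830e3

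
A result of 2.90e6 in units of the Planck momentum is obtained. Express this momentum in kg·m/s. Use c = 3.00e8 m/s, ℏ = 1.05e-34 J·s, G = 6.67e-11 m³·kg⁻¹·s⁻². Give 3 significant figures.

One Planck momentum: p_P = √(ℏc³/G) = 6.52 kg·m/s.
2.90e6 × 6.52 kg·m/s = 1.89e7 kg·m/s

1.89e7 kg·m/s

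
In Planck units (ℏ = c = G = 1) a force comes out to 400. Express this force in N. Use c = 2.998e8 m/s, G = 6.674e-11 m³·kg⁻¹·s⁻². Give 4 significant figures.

4.842e46 N

One Planck force: F_P = c⁴/G = 1.210e44 N.
400 × 1.210e44 N = 4.842e46 N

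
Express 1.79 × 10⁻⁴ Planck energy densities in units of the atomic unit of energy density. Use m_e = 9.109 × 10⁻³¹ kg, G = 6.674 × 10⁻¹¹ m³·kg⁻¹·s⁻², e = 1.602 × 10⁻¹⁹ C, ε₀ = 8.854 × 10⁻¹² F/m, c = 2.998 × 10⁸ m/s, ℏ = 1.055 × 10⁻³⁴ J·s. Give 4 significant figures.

Planck energy density: u_P = c⁷/(ℏG²) = 4.632 × 10¹¹³ J/m³
atomic unit of energy density: u_au = E_h/a₀³ = m_e⁴e¹⁰/((4πε₀)⁵ℏ⁸) = 2.929 × 10¹³ J/m³
1.79 × 10⁻⁴ × 4.632 × 10¹¹³ / 2.929 × 10¹³ = 2.831 × 10⁹⁶

2.831 × 10⁹⁶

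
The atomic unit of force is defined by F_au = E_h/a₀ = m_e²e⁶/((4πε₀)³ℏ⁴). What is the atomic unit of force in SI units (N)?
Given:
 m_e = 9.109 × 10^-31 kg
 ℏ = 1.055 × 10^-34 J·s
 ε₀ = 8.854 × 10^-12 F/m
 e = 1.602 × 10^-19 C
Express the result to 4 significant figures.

8.220 × 10^-8 N

F_au = E_h/a₀ = m_e²e⁶/((4πε₀)³ℏ⁴)
E_h = 4.354 × 10^-18 J
a₀ = 5.297 × 10^-11 m
E_h/a₀ = 8.220 × 10^-8 N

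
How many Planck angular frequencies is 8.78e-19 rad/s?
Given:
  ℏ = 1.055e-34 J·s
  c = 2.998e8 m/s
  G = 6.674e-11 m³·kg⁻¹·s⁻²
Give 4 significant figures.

4.734e-62

Planck angular frequency: ω_P = √(c⁵/(ℏG)) = 1.855e43 rad/s.
8.78e-19 / 1.855e43 = 4.734e-62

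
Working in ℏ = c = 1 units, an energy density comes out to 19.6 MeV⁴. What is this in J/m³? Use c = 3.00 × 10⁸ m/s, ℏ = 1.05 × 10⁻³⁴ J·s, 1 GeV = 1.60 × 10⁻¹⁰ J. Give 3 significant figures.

4.11 × 10²⁶ J/m³

[E]/[L]³ = [E]⁴/(ℏc)³; restore (ℏc)⁻³.
1 GeV⁴ → 1/(ℏc)³ × (1 GeV in J)⁴ = 2.10 × 10³⁷ J/m³.
Convert the energy scale: 19.6 MeV⁴ = 1.96 × 10⁻¹¹ GeV⁴.
Result: 1.96 × 10⁻¹¹ × 2.10 × 10³⁷ = 4.11 × 10²⁶ J/m³.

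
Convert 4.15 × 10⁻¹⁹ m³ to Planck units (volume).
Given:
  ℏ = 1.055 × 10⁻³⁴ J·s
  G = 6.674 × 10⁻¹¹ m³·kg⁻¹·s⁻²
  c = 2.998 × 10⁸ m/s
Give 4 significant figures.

9.825 × 10⁸⁵

Planck volume: V_P = (ℏG/c³)^(3/2) = 4.224 × 10⁻¹⁰⁵ m³.
4.15 × 10⁻¹⁹ / 4.224 × 10⁻¹⁰⁵ = 9.825 × 10⁸⁵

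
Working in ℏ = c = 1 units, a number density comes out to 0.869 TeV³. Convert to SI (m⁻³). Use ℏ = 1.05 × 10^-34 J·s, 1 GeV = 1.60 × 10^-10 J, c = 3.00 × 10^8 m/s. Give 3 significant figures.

1.14 × 10^56 m⁻³

Number density is [L]⁻³ = [E]³/(ℏc)³.
1 GeV³ → 1/(ℏc)³ × (1 GeV in J)³ = 1.31 × 10^47 m⁻³.
Convert the energy scale: 0.869 TeV³ = 8.69 × 10^8 GeV³.
Result: 8.69 × 10^8 × 1.31 × 10^47 = 1.14 × 10^56 m⁻³.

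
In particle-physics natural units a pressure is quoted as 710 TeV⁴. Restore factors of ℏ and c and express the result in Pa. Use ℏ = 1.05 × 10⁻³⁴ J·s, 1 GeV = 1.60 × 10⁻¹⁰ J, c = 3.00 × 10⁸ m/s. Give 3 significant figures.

Pressure is [E]/[L]³ = [E]⁴/(ℏc)³.
1 GeV⁴ → 1/(ℏc)³ × (1 GeV in J)⁴ = 2.10 × 10³⁷ Pa.
Convert the energy scale: 710 TeV⁴ = 7.10 × 10¹⁴ GeV⁴.
Result: 7.10 × 10¹⁴ × 2.10 × 10³⁷ = 1.49 × 10⁵² Pa.

1.49 × 10⁵² Pa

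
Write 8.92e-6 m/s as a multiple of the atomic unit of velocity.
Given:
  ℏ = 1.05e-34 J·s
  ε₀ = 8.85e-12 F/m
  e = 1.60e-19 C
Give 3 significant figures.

atomic unit of velocity: v_au = e²/(4πε₀ℏ) = 2.19e6 m/s.
8.92e-6 / 2.19e6 = 4.07e-12

4.07e-12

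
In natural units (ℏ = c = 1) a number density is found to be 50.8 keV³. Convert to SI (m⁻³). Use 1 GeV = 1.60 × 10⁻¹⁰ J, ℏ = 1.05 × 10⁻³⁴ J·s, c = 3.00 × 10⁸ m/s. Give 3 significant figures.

Number density is [L]⁻³ = [E]³/(ℏc)³.
1 GeV³ → 1/(ℏc)³ × (1 GeV in J)³ = 1.31 × 10⁴⁷ m⁻³.
Convert the energy scale: 50.8 keV³ = 5.08 × 10⁻¹⁷ GeV³.
Result: 5.08 × 10⁻¹⁷ × 1.31 × 10⁴⁷ = 6.66 × 10³⁰ m⁻³.

6.66 × 10³⁰ m⁻³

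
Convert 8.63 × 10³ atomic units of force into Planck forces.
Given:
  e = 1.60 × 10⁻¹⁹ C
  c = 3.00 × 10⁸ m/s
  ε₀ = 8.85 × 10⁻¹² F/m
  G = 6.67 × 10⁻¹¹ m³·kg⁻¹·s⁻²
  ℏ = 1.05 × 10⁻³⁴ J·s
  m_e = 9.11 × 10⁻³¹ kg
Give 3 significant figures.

atomic unit of force: F_au = E_h/a₀ = m_e²e⁶/((4πε₀)³ℏ⁴) = 8.33 × 10⁻⁸ N
Planck force: F_P = c⁴/G = 1.21 × 10⁴⁴ N
8.63 × 10³ × 8.33 × 10⁻⁸ / 1.21 × 10⁴⁴ = 5.92 × 10⁻⁴⁸

5.92 × 10⁻⁴⁸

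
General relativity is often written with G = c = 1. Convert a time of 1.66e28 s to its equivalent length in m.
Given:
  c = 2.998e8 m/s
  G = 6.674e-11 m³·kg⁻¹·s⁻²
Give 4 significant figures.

Time → length via c.
1.66e28 s × (c) = 4.977e36 m

4.977e36 m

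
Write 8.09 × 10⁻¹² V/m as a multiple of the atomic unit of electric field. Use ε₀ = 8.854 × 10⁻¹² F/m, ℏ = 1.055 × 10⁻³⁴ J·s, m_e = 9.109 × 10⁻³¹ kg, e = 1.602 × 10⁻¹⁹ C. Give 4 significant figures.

1.577 × 10⁻²³

atomic unit of electric field: E_au = E_h/(e a₀) = m_e²e⁵/((4πε₀)³ℏ⁴) = 5.131 × 10¹¹ V/m.
8.09 × 10⁻¹² / 5.131 × 10¹¹ = 1.577 × 10⁻²³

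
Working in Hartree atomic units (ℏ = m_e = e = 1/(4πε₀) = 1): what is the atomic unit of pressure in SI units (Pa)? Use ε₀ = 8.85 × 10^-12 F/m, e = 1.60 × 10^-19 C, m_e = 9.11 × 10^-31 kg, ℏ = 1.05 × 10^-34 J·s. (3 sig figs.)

3.01 × 10^13 Pa

Dimensional analysis gives P_au = E_h/a₀³ = m_e⁴e¹⁰/((4πε₀)⁵ℏ⁸).
E_h = 4.38 × 10^-18 J
a₀ = 5.26 × 10^-11 m
E_h/a₀³ = 3.01 × 10^13 Pa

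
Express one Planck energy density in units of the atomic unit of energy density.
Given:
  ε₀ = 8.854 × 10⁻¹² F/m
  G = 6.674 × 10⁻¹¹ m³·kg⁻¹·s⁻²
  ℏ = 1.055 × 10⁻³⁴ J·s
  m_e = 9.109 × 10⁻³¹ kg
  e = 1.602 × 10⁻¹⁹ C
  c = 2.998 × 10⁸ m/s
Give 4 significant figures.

Planck energy density: u_P = c⁷/(ℏG²) = 4.632 × 10¹¹³ J/m³
atomic unit of energy density: u_au = E_h/a₀³ = m_e⁴e¹⁰/((4πε₀)⁵ℏ⁸) = 2.929 × 10¹³ J/m³
ratio = 4.632 × 10¹¹³ / 2.929 × 10¹³ = 1.581 × 10¹⁰⁰

1.581 × 10¹⁰⁰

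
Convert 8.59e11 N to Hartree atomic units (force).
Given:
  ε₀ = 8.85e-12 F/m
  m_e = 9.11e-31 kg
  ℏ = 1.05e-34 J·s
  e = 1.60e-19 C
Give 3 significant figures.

1.03e19

atomic unit of force: F_au = E_h/a₀ = m_e²e⁶/((4πε₀)³ℏ⁴) = 8.33e-8 N.
8.59e11 / 8.33e-8 = 1.03e19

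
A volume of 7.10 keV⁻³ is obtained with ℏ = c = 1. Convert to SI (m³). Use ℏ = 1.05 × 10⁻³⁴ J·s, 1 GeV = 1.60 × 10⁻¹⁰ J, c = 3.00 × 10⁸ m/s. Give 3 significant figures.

Volume is [L]³ = [E]⁻³·(ℏc)³.
1 GeV⁻³ → (ℏc)³ × (1 GeV in J)⁻³ = 7.63 × 10⁻⁴⁸ m³.
Convert the energy scale: 7.10 keV⁻³ = 7.10 × 10¹⁸ GeV⁻³.
Result: 7.10 × 10¹⁸ × 7.63 × 10⁻⁴⁸ = 5.42 × 10⁻²⁹ m³.

5.42 × 10⁻²⁹ m³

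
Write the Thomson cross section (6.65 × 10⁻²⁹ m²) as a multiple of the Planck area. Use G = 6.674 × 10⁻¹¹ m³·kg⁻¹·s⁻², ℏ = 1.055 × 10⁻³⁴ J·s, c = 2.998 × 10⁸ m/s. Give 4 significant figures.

Planck area: A_P = ℏG/c³ = 2.613 × 10⁻⁷⁰ m².
6.65 × 10⁻²⁹ / 2.613 × 10⁻⁷⁰ = 2.545 × 10⁴¹

2.545 × 10⁴¹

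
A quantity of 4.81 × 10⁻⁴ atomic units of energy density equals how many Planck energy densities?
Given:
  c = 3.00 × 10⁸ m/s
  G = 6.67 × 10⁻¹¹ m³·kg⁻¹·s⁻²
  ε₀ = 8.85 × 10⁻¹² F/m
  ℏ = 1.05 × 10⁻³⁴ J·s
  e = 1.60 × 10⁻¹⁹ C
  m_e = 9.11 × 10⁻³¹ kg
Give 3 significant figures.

3.10 × 10⁻¹⁰⁴

atomic unit of energy density: u_au = E_h/a₀³ = m_e⁴e¹⁰/((4πε₀)⁵ℏ⁸) = 3.01 × 10¹³ J/m³
Planck energy density: u_P = c⁷/(ℏG²) = 4.68 × 10¹¹³ J/m³
4.81 × 10⁻⁴ × 3.01 × 10¹³ / 4.68 × 10¹¹³ = 3.10 × 10⁻¹⁰⁴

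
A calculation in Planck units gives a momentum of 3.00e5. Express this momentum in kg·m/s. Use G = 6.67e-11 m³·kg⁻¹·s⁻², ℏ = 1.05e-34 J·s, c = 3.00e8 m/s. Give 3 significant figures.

One Planck momentum: p_P = √(ℏc³/G) = 6.52 kg·m/s.
3.00e5 × 6.52 kg·m/s = 1.96e6 kg·m/s

1.96e6 kg·m/s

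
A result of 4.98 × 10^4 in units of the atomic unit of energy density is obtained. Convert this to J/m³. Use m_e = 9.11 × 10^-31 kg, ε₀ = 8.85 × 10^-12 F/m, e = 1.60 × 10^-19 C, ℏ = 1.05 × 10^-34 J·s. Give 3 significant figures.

One atomic unit of energy density: u_au = E_h/a₀³ = m_e⁴e¹⁰/((4πε₀)⁵ℏ⁸) = 3.01 × 10^13 J/m³.
4.98 × 10^4 × 3.01 × 10^13 J/m³ = 1.50 × 10^18 J/m³

1.50 × 10^18 J/m³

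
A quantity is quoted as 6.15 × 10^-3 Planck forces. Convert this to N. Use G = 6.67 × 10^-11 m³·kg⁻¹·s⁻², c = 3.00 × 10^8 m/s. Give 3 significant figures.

7.47 × 10^41 N

One Planck force: F_P = c⁴/G = 1.21 × 10^44 N.
6.15 × 10^-3 × 1.21 × 10^44 N = 7.47 × 10^41 N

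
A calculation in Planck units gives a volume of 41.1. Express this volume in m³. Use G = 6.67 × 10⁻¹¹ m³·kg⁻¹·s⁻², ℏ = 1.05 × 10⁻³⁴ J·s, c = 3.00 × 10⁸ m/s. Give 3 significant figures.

1.72 × 10⁻¹⁰³ m³

One Planck volume: V_P = (ℏG/c³)^(3/2) = 4.18 × 10⁻¹⁰⁵ m³.
41.1 × 4.18 × 10⁻¹⁰⁵ m³ = 1.72 × 10⁻¹⁰³ m³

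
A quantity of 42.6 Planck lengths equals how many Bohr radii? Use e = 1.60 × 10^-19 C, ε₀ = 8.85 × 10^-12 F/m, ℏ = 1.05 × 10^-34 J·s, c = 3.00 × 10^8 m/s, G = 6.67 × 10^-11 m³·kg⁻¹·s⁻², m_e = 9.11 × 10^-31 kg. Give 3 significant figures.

Planck length: ℓ_P = √(ℏG/c³) = 1.61 × 10^-35 m
Bohr radius: a₀ = 4πε₀ℏ²/(m_e e²) = 5.26 × 10^-11 m
42.6 × 1.61 × 10^-35 / 5.26 × 10^-11 = 1.31 × 10^-23

1.31 × 10^-23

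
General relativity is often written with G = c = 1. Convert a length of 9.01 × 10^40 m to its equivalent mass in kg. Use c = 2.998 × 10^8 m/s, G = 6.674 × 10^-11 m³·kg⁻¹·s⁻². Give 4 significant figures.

1.213 × 10^68 kg

Length → mass via c²/G.
9.01 × 10^40 m × (c²/G) = 1.213 × 10^68 kg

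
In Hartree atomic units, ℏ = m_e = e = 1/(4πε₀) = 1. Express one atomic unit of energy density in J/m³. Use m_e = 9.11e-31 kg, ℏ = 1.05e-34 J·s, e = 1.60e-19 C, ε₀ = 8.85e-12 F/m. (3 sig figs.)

3.01e13 J/m³

The unique combination of the constants set to 1 with dimensions of energy density is u_au = E_h/a₀³ = m_e⁴e¹⁰/((4πε₀)⁵ℏ⁸).
E_h = 4.38e-18 J
a₀ = 5.26e-11 m
E_h/a₀³ = 3.01e13 J/m³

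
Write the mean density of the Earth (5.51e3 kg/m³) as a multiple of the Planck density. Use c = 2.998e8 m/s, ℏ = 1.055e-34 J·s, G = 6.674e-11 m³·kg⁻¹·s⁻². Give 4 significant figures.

1.069e-93

Planck density: ρ_P = c⁵/(ℏG²) = 5.154e96 kg/m³.
5.51e3 / 5.154e96 = 1.069e-93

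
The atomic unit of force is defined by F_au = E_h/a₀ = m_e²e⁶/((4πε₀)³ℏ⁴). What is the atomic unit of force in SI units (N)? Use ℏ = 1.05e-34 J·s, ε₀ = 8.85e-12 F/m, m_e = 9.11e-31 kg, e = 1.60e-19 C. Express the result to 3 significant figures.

8.33e-8 N

F_au = E_h/a₀ = m_e²e⁶/((4πε₀)³ℏ⁴)
E_h = 4.38e-18 J
a₀ = 5.26e-11 m
E_h/a₀ = 8.33e-8 N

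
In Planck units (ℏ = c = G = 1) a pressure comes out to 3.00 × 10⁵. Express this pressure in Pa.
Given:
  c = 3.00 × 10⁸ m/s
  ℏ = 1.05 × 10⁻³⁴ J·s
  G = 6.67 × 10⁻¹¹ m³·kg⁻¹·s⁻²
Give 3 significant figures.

One Planck pressure: p_P = c⁷/(ℏG²) = 4.68 × 10¹¹³ Pa.
3.00 × 10⁵ × 4.68 × 10¹¹³ Pa = 1.40 × 10¹¹⁹ Pa

1.40 × 10¹¹⁹ Pa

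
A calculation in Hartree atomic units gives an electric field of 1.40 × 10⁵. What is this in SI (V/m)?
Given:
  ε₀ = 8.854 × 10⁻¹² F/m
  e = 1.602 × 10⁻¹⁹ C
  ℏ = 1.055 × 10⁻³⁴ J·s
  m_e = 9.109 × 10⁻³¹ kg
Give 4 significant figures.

7.183 × 10¹⁶ V/m

One atomic unit of electric field: E_au = E_h/(e a₀) = m_e²e⁵/((4πε₀)³ℏ⁴) = 5.131 × 10¹¹ V/m.
1.40 × 10⁵ × 5.131 × 10¹¹ V/m = 7.183 × 10¹⁶ V/m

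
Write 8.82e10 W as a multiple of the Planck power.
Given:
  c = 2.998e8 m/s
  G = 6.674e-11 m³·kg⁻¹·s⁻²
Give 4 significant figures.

2.431e-42

Planck power: P_P = c⁵/G = 3.629e52 W.
8.82e10 / 3.629e52 = 2.431e-42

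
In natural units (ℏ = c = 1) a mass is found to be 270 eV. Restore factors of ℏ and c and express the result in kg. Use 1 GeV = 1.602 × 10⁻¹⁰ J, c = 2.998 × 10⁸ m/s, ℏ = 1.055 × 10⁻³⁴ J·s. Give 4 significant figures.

Mass is [E]/c²; divide by c².
1 GeV → 1/c² × (1 GeV in J) = 1.782 × 10⁻²⁷ kg.
Convert the energy scale: 270 eV = 2.70 × 10⁻⁷ GeV.
Result: 2.70 × 10⁻⁷ × 1.782 × 10⁻²⁷ = 4.812 × 10⁻³⁴ kg.

4.812 × 10⁻³⁴ kg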